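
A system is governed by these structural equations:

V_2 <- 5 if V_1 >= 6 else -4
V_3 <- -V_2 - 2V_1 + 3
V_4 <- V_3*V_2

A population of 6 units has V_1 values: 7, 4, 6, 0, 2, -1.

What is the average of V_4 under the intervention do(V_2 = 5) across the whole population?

-40

do(V_2=5) breaks V_2's dependence on V_1. With V_2=5 fixed, V_4 across the units is -80, -50, -70, -10, -30, 0, mean -40.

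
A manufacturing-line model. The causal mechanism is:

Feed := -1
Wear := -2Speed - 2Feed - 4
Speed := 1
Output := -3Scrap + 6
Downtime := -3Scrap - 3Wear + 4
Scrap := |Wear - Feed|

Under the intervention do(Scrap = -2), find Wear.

-4

Under do(Scrap=-2), the mechanism Scrap := |Wear - Feed| is discarded; Scrap is fixed at -2.
Since Wear is not a descendant of the intervened variable, it is unaffected.
Wear = -2Speed - 2Feed - 4  [with Speed=1, Feed=-1]  = -4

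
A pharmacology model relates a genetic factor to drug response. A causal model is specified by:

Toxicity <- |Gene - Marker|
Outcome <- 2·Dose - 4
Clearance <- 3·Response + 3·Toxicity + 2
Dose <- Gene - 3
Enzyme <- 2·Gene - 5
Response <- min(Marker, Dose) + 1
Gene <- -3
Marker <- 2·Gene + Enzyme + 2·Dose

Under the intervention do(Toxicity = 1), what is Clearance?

Intervening sets Toxicity = 1 and removes its equation (Toxicity <- |Gene - Marker|).
Dose = Gene - 3  [with Gene=-3]  = -6
Enzyme = 2·Gene - 5  [with Gene=-3]  = -11
Marker = 2·Gene + Enzyme + 2·Dose  [with Gene=-3, Enzyme=-11, Dose=-6]  = -29
Response = min(Marker, Dose) + 1  [with Marker=-29, Dose=-6]  = -28
Clearance = 3·Response + 3·Toxicity + 2  [with Response=-28, Toxicity=1]  = -79

-79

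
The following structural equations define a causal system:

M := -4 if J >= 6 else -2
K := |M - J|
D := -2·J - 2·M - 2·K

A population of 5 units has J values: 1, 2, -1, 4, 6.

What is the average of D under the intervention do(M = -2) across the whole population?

The intervention sets M=-2 in all 5 units regardless of J. Recomputing D per unit gives -4, -8, 4, -16, -24; average -9.6.

-9.6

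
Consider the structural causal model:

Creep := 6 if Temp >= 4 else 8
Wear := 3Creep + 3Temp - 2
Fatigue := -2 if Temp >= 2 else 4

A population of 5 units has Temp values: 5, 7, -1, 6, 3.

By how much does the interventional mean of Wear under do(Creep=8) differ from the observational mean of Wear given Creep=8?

The intervention sets Creep=8 in all 5 units regardless of Temp. Recomputing Wear per unit gives 37, 43, 19, 40, 31; average 34.
Conditioning on Creep=8 selects the 2 unit(s) with Temp ∈ {-1, 3}. Their Wear values: 19, 31. Mean = 25.
Difference = 34 − 25 = 9.

9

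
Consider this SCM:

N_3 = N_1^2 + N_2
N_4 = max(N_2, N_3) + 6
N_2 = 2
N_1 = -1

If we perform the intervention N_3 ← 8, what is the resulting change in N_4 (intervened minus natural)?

The intervention breaks the incoming arrows to N_3: N_3 = N_1^2 + N_2 no longer applies, and N_3 = 8.
N_4 = max(N_2, N_3) + 6  [with N_2=2, N_3=8]  = 14
Without intervention: N_3 = N_1^2 + N_2  [with N_1=-1, N_2=2]  = 3; N_4 = max(N_2, N_3) + 6  [with N_2=2, N_3=3]  = 9.
Change = 14 − 9 = 5.

5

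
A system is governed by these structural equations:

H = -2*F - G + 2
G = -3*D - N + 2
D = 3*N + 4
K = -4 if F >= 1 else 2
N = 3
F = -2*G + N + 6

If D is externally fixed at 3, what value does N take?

3

Under do(D=3), the mechanism D = 3*N + 4 is discarded; D is fixed at 3.
N is not downstream of the intervention, so its value is determined by the original equations.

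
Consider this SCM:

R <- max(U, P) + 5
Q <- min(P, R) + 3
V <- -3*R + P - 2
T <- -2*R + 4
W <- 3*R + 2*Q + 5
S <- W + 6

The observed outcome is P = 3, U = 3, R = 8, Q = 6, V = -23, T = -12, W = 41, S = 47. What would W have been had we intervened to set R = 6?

35

The intervention breaks the incoming arrows to R: R <- max(U, P) + 5 no longer applies, and R = 6.
Q = min(P, R) + 3  [with P=3, R=6]  = 6
W = 3*R + 2*Q + 5  [with R=6, Q=6]  = 35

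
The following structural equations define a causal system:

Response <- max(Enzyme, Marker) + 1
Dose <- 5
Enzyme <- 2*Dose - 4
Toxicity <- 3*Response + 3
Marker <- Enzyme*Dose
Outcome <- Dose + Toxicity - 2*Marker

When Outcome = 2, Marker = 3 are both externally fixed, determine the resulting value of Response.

Under do(Outcome = 2, Marker = 3), each intervened variable's structural equation is replaced by its fixed value.
Enzyme = 2*Dose - 4  [with Dose=5]  = 6
Response = max(Enzyme, Marker) + 1  [with Enzyme=6, Marker=3]  = 7

7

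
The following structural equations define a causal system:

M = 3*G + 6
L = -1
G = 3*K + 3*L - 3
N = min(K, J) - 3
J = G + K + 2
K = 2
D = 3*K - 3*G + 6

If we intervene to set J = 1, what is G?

0

do(J=1) replaces the equation J = G + K + 2 with the constant J = 1.
G is not downstream of the intervention, so its value is determined by the original equations.
G = 3*K + 3*L - 3  [with K=2, L=-1]  = 0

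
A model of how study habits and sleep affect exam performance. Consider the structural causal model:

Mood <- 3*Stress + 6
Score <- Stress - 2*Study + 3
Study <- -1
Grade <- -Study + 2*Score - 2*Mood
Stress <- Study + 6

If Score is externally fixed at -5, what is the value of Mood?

The intervention breaks the incoming arrows to Score: Score <- Stress - 2*Study + 3 no longer applies, and Score = -5.
Mood is not downstream of the intervention, so its value is determined by the original equations.
Stress = Study + 6  [with Study=-1]  = 5
Mood = 3*Stress + 6  [with Stress=5]  = 21

21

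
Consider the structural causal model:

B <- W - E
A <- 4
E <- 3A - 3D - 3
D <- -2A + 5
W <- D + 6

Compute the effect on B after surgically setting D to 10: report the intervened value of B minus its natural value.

do(D=10) replaces the equation D <- -2A + 5 with the constant D = 10.
E = 3A - 3D - 3  [with A=4, D=10]  = -21
W = D + 6  [with D=10]  = 16
B = W - E  [with W=16, E=-21]  = 37
Without intervention: D = -2A + 5  [with A=4]  = -3; E = 3A - 3D - 3  [with A=4, D=-3]  = 18; W = D + 6  [with D=-3]  = 3; B = W - E  [with W=3, E=18]  = -15.
Change = 37 − (-15) = 52.

52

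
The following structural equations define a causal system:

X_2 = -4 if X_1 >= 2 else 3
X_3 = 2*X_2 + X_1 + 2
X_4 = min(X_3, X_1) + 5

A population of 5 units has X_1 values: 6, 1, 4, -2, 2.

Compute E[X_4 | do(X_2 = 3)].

The intervention sets X_2=3 in all 5 units regardless of X_1. Recomputing X_4 per unit gives 11, 6, 9, 3, 7; average 7.2.

7.2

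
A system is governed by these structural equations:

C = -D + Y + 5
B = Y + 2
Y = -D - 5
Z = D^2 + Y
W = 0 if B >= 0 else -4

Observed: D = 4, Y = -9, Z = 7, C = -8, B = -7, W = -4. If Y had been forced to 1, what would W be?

0

Under do(Y=1), the mechanism Y = -D - 5 is discarded; Y is fixed at 1.
B = Y + 2  [with Y=1]  = 3
W = 0 if B >= 0 else -4  [with B=3]  = 0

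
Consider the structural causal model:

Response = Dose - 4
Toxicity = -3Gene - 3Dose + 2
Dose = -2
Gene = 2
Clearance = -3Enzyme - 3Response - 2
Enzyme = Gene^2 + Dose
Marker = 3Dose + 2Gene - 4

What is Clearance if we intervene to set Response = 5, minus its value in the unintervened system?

Under do(Response=5), the mechanism Response = Dose - 4 is discarded; Response is fixed at 5.
Enzyme = Gene^2 + Dose  [with Gene=2, Dose=-2]  = 2
Clearance = -3Enzyme - 3Response - 2  [with Enzyme=2, Response=5]  = -23
Without intervention: Enzyme = Gene^2 + Dose  [with Gene=2, Dose=-2]  = 2; Response = Dose - 4  [with Dose=-2]  = -6; Clearance = -3Enzyme - 3Response - 2  [with Enzyme=2, Response=-6]  = 10.
Change = -23 − 10 = -33.

-33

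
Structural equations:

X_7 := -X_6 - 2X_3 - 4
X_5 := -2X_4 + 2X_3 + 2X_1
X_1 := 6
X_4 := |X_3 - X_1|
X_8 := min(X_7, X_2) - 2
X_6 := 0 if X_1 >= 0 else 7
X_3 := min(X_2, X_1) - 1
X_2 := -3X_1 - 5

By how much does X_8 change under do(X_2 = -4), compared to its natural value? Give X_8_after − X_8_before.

do(X_2=-4) replaces the equation X_2 := -3X_1 - 5 with the constant X_2 = -4.
X_3 = min(X_2, X_1) - 1  [with X_2=-4, X_1=6]  = -5
X_6 = 0 if X_1 >= 0 else 7  [with X_1=6]  = 0
X_7 = -X_6 - 2X_3 - 4  [with X_6=0, X_3=-5]  = 6
X_8 = min(X_7, X_2) - 2  [with X_7=6, X_2=-4]  = -6
Without intervention: X_2 = -3X_1 - 5  [with X_1=6]  = -23; X_3 = min(X_2, X_1) - 1  [with X_2=-23, X_1=6]  = -24; X_6 = 0 if X_1 >= 0 else 7  [with X_1=6]  = 0; X_7 = -X_6 - 2X_3 - 4  [with X_6=0, X_3=-24]  = 44; X_8 = min(X_7, X_2) - 2  [with X_7=44, X_2=-23]  = -25.
Change = -6 − (-25) = 19.

19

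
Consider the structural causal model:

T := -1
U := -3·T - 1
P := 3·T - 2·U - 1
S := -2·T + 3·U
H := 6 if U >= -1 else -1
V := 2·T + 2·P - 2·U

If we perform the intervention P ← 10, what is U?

2

Under do(P=10), the mechanism P := 3·T - 2·U - 1 is discarded; P is fixed at 10.
Since U is not a descendant of the intervened variable, it is unaffected.
U = -3·T - 1  [with T=-1]  = 2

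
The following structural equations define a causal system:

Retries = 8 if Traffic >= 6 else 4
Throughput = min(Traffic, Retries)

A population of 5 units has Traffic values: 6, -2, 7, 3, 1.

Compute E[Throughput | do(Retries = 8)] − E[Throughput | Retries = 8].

-3.5

The intervention sets Retries=8 in all 5 units regardless of Traffic. Recomputing Throughput per unit gives 6, -2, 7, 3, 1; average 3.
Conditioning on Retries=8 selects the 2 unit(s) with Traffic ∈ {6, 7}. Their Throughput values: 6, 7. Mean = 6.5.
Difference = 3 − 6.5 = -3.5.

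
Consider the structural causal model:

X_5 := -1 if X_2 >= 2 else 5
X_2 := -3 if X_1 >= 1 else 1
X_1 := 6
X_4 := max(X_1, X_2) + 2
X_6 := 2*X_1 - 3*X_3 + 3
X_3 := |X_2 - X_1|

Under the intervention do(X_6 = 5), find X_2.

do(X_6=5) replaces the equation X_6 := 2*X_1 - 3*X_3 + 3 with the constant X_6 = 5.
X_2 is not downstream of the intervention, so its value is determined by the original equations.
X_2 = -3 if X_1 >= 1 else 1  [with X_1=6]  = -3

-3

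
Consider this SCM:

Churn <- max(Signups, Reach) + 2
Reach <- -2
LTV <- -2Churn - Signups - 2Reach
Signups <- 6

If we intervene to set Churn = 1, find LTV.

The intervention breaks the incoming arrows to Churn: Churn <- max(Signups, Reach) + 2 no longer applies, and Churn = 1.
LTV = -2Churn - Signups - 2Reach  [with Churn=1, Signups=6, Reach=-2]  = -4

-4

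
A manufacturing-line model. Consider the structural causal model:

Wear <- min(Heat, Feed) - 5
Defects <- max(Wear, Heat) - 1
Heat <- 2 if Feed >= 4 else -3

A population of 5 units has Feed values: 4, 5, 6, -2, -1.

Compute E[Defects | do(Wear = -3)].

Under do(Wear=-3), Wear's equation is replaced by Wear=-3 for every unit. Per-unit Defects: 1, 1, 1, -4, -4. Mean = -1.

-1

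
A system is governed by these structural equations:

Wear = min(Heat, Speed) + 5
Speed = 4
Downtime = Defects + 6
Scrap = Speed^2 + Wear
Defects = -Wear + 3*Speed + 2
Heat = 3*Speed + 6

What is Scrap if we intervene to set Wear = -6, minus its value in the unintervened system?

do(Wear=-6) replaces the equation Wear = min(Heat, Speed) + 5 with the constant Wear = -6.
Scrap = Speed^2 + Wear  [with Speed=4, Wear=-6]  = 10
Without intervention: Heat = 3*Speed + 6  [with Speed=4]  = 18; Wear = min(Heat, Speed) + 5  [with Heat=18, Speed=4]  = 9; Scrap = Speed^2 + Wear  [with Speed=4, Wear=9]  = 25.
Change = 10 − 25 = -15.

-15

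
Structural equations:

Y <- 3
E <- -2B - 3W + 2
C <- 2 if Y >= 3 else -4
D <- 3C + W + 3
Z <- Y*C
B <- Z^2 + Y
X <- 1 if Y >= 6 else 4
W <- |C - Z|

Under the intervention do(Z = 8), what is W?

6

do(Z=8) replaces the equation Z <- Y*C with the constant Z = 8.
C = 2 if Y >= 3 else -4  [with Y=3]  = 2
W = |C - Z|  [with C=2, Z=8]  = 6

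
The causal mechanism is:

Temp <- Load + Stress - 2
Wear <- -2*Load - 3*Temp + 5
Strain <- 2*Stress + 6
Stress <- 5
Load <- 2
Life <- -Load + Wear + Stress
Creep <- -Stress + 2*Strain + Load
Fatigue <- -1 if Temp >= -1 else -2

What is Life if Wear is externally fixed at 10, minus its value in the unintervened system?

Intervening sets Wear = 10 and removes its equation (Wear <- -2*Load - 3*Temp + 5).
Life = -Load + Wear + Stress  [with Load=2, Wear=10, Stress=5]  = 13
Without intervention: Temp = Load + Stress - 2  [with Load=2, Stress=5]  = 5; Wear = -2*Load - 3*Temp + 5  [with Load=2, Temp=5]  = -14; Life = -Load + Wear + Stress  [with Load=2, Wear=-14, Stress=5]  = -11.
Change = 13 − (-11) = 24.

24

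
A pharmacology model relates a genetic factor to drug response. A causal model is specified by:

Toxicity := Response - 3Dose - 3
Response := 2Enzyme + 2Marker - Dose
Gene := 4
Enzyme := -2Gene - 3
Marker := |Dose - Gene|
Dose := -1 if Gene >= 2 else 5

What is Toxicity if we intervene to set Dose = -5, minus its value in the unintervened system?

Under do(Dose=-5), the mechanism Dose := -1 if Gene >= 2 else 5 is discarded; Dose is fixed at -5.
Enzyme = -2Gene - 3  [with Gene=4]  = -11
Marker = |Dose - Gene|  [with Dose=-5, Gene=4]  = 9
Response = 2Enzyme + 2Marker - Dose  [with Enzyme=-11, Marker=9, Dose=-5]  = 1
Toxicity = Response - 3Dose - 3  [with Response=1, Dose=-5]  = 13
Without intervention: Dose = -1 if Gene >= 2 else 5  [with Gene=4]  = -1; Enzyme = -2Gene - 3  [with Gene=4]  = -11; Marker = |Dose - Gene|  [with Dose=-1, Gene=4]  = 5; Response = 2Enzyme + 2Marker - Dose  [with Enzyme=-11, Marker=5, Dose=-1]  = -11; Toxicity = Response - 3Dose - 3  [with Response=-11, Dose=-1]  = -11.
Change = 13 − (-11) = 24.

24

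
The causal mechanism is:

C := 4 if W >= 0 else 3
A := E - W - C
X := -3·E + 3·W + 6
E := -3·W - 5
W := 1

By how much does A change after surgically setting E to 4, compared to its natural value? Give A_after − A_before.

do(E=4) replaces the equation E := -3·W - 5 with the constant E = 4.
C = 4 if W >= 0 else 3  [with W=1]  = 4
A = E - W - C  [with E=4, W=1, C=4]  = -1
Without intervention: E = -3·W - 5  [with W=1]  = -8; C = 4 if W >= 0 else 3  [with W=1]  = 4; A = E - W - C  [with E=-8, W=1, C=4]  = -13.
Change = -1 − (-13) = 12.

12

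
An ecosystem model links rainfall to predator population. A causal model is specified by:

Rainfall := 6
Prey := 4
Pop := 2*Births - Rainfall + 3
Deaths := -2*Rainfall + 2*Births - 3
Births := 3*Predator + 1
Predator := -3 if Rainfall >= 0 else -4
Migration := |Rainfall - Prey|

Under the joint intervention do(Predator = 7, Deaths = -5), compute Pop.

41

Under do(Predator = 7, Deaths = -5), each intervened variable's structural equation is replaced by its fixed value.
Births = 3*Predator + 1  [with Predator=7]  = 22
Pop = 2*Births - Rainfall + 3  [with Births=22, Rainfall=6]  = 41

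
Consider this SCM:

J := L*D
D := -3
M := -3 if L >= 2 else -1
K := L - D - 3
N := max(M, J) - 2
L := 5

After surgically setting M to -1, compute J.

Under do(M=-1), the mechanism M := -3 if L >= 2 else -1 is discarded; M is fixed at -1.
Since J is not a descendant of the intervened variable, it is unaffected.
J = L*D  [with L=5, D=-3]  = -15

-15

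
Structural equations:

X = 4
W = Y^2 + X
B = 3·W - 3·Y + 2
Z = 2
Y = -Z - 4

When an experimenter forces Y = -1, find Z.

2

Under do(Y=-1), the mechanism Y = -Z - 4 is discarded; Y is fixed at -1.
Since Z is not a descendant of the intervened variable, it is unaffected.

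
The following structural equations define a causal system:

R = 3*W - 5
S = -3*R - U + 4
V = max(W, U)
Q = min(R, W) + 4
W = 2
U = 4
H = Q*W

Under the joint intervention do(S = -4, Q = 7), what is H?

14

The joint intervention fixes S = -4, Q = 7, removing each variable's own equation.
H = Q*W  [with Q=7, W=2]  = 14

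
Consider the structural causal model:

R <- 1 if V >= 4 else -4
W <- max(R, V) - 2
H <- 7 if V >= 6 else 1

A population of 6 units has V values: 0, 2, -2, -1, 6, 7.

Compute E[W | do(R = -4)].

0

Every unit gets R=-4 under the intervention. W values become -2, 0, -4, -3, 4, 5; E[W|do(R=-4)] = 0.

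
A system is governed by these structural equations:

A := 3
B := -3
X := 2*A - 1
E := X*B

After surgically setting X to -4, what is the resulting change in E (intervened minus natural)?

27

The intervention breaks the incoming arrows to X: X := 2*A - 1 no longer applies, and X = -4.
E = X*B  [with X=-4, B=-3]  = 12
Without intervention: X = 2*A - 1  [with A=3]  = 5; E = X*B  [with X=5, B=-3]  = -15.
Change = 12 − (-15) = 27.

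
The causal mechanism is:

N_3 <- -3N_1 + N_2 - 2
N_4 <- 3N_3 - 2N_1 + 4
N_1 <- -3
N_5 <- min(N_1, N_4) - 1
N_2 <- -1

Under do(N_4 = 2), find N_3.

Under do(N_4=2), the mechanism N_4 <- 3N_3 - 2N_1 + 4 is discarded; N_4 is fixed at 2.
Since N_3 is not a descendant of the intervened variable, it is unaffected.
N_3 = -3N_1 + N_2 - 2  [with N_1=-3, N_2=-1]  = 6

6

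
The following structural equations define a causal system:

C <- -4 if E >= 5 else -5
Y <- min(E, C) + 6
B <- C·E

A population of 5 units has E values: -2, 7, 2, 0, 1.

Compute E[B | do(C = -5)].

-8

do(C=-5) breaks C's dependence on E. With C=-5 fixed, B across the units is 10, -35, -10, 0, -5, mean -8.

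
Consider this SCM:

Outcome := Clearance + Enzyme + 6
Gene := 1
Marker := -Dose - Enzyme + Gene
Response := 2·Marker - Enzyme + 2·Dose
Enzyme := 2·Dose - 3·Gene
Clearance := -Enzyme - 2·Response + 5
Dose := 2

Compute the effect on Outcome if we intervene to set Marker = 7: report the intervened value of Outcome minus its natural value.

The intervention breaks the incoming arrows to Marker: Marker := -Dose - Enzyme + Gene no longer applies, and Marker = 7.
Enzyme = 2·Dose - 3·Gene  [with Dose=2, Gene=1]  = 1
Response = 2·Marker - Enzyme + 2·Dose  [with Marker=7, Enzyme=1, Dose=2]  = 17
Clearance = -Enzyme - 2·Response + 5  [with Enzyme=1, Response=17]  = -30
Outcome = Clearance + Enzyme + 6  [with Clearance=-30, Enzyme=1]  = -23
Without intervention: Enzyme = 2·Dose - 3·Gene  [with Dose=2, Gene=1]  = 1; Marker = -Dose - Enzyme + Gene  [with Dose=2, Enzyme=1, Gene=1]  = -2; Response = 2·Marker - Enzyme + 2·Dose  [with Marker=-2, Enzyme=1, Dose=2]  = -1; Clearance = -Enzyme - 2·Response + 5  [with Enzyme=1, Response=-1]  = 6; Outcome = Clearance + Enzyme + 6  [with Clearance=6, Enzyme=1]  = 13.
Change = -23 − 13 = -36.

-36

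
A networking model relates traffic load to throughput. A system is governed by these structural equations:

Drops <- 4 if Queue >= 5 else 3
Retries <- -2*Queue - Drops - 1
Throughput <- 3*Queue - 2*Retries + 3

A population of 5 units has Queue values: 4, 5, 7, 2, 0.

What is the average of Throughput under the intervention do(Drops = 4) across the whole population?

do(Drops=4) breaks Drops's dependence on Queue. With Drops=4 fixed, Throughput across the units is 41, 48, 62, 27, 13, mean 38.2.

38.2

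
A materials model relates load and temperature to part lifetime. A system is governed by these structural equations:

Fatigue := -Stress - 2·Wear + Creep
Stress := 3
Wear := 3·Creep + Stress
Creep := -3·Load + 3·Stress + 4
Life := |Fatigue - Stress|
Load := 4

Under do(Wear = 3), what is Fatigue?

-8

Intervening sets Wear = 3 and removes its equation (Wear := 3·Creep + Stress).
Creep = -3·Load + 3·Stress + 4  [with Load=4, Stress=3]  = 1
Fatigue = -Stress - 2·Wear + Creep  [with Stress=3, Wear=3, Creep=1]  = -8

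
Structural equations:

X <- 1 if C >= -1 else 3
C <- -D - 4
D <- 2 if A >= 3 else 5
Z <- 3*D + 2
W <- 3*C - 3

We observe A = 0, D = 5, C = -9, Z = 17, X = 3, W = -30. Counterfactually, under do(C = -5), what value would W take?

The intervention breaks the incoming arrows to C: C <- -D - 4 no longer applies, and C = -5.
W = 3*C - 3  [with C=-5]  = -18

-18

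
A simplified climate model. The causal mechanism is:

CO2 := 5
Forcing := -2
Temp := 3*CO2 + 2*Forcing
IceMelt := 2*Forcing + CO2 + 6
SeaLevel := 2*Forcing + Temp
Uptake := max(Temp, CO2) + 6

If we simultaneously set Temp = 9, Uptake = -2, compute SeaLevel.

5

The joint intervention fixes Temp = 9, Uptake = -2, removing each variable's own equation.
SeaLevel = 2*Forcing + Temp  [with Forcing=-2, Temp=9]  = 5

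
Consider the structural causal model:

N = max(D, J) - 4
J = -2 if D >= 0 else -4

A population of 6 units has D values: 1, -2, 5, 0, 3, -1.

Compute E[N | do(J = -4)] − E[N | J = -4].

The intervention sets J=-4 in all 6 units regardless of D. Recomputing N per unit gives -3, -6, 1, -4, -1, -5; average -3.
E[N|J=-4] averages over only the 2 units with J=-4 (D = -2, -1): N = -6, -5, mean -5.5.
Difference = -3 − (-5.5) = 2.5.

2.5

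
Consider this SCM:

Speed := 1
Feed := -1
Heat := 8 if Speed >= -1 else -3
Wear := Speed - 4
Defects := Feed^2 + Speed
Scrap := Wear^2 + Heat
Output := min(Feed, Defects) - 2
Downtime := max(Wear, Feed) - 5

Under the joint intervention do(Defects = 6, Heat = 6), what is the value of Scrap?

The joint intervention fixes Defects = 6, Heat = 6, removing each variable's own equation.
Wear = Speed - 4  [with Speed=1]  = -3
Scrap = Wear^2 + Heat  [with Wear=-3, Heat=6]  = 15

15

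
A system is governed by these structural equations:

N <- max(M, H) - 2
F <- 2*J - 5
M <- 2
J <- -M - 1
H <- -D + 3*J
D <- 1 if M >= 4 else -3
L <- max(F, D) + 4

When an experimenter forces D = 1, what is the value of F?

Under do(D=1), the mechanism D <- 1 if M >= 4 else -3 is discarded; D is fixed at 1.
Since F is not a descendant of the intervened variable, it is unaffected.
J = -M - 1  [with M=2]  = -3
F = 2*J - 5  [with J=-3]  = -11

-11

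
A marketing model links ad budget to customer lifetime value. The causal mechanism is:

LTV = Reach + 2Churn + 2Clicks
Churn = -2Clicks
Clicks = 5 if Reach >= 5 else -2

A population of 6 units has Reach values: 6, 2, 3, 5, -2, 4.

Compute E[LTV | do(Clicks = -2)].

7

The intervention sets Clicks=-2 in all 6 units regardless of Reach. Recomputing LTV per unit gives 10, 6, 7, 9, 2, 8; average 7.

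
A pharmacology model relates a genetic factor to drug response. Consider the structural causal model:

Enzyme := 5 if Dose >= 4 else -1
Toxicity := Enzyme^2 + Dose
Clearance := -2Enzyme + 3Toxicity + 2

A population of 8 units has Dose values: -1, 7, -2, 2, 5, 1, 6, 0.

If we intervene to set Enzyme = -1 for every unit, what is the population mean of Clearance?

13.75

Under do(Enzyme=-1), Enzyme's equation is replaced by Enzyme=-1 for every unit. Per-unit Clearance: 4, 28, 1, 13, 22, 10, 25, 7. Mean = 13.75.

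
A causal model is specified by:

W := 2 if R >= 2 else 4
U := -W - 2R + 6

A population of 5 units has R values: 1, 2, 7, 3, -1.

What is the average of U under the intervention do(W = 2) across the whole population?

Under do(W=2), W's equation is replaced by W=2 for every unit. Per-unit U: 2, 0, -10, -2, 6. Mean = -0.8.

-0.8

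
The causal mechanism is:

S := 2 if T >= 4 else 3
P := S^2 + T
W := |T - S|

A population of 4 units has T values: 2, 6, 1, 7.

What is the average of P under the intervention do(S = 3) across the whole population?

13

The intervention sets S=3 in all 4 units regardless of T. Recomputing P per unit gives 11, 15, 10, 16; average 13.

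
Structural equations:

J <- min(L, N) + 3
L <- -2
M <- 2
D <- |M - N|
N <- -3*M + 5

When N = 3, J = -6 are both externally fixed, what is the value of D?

The joint intervention fixes N = 3, J = -6, removing each variable's own equation.
D = |M - N|  [with M=2, N=3]  = 1

1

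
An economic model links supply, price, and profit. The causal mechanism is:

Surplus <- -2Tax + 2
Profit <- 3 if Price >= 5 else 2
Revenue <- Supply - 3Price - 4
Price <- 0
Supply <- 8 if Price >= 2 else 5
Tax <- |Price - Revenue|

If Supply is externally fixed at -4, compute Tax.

Under do(Supply=-4), the mechanism Supply <- 8 if Price >= 2 else 5 is discarded; Supply is fixed at -4.
Revenue = Supply - 3Price - 4  [with Supply=-4, Price=0]  = -8
Tax = |Price - Revenue|  [with Price=0, Revenue=-8]  = 8

8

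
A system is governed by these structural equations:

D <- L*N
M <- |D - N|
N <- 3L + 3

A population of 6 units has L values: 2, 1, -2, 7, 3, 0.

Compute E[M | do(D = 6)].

6.5

The intervention sets D=6 in all 6 units regardless of L. Recomputing M per unit gives 3, 0, 9, 18, 6, 3; average 6.5.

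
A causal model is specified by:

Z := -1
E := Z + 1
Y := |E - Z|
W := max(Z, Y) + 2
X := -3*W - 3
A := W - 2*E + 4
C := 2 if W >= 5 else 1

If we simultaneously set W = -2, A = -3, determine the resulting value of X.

3

Setting W = -2, A = -3 by intervention discards those variables' equations.
X = -3*W - 3  [with W=-2]  = 3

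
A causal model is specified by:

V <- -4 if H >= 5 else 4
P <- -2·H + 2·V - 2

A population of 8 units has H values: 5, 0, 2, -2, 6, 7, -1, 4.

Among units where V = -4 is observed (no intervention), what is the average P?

-22

Observing V=-4 restricts to units where V's equation naturally yields -4: H ∈ {5, 6, 7}. In that subpopulation P = -20, -22, -24, mean -22.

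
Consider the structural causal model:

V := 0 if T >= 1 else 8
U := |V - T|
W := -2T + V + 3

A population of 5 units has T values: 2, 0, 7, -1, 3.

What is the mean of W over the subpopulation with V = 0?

-5

Observing V=0 restricts to units where V's equation naturally yields 0: T ∈ {2, 7, 3}. In that subpopulation W = -1, -11, -3, mean -5.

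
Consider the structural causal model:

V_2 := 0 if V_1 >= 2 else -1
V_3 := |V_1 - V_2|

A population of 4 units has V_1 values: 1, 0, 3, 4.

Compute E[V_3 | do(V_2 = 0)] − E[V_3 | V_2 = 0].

Every unit gets V_2=0 under the intervention. V_3 values become 1, 0, 3, 4; E[V_3|do(V_2=0)] = 2.
Observing V_2=0 restricts to units where V_2's equation naturally yields 0: V_1 ∈ {3, 4}. In that subpopulation V_3 = 3, 4, mean 3.5.
Difference = 2 − 3.5 = -1.5.

-1.5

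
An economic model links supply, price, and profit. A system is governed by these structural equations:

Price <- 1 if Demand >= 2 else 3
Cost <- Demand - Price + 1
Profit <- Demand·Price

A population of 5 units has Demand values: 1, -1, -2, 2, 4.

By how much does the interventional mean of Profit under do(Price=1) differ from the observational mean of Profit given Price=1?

-2.2

The intervention sets Price=1 in all 5 units regardless of Demand. Recomputing Profit per unit gives 1, -1, -2, 2, 4; average 0.8.
Conditioning on Price=1 selects the 2 unit(s) with Demand ∈ {2, 4}. Their Profit values: 2, 4. Mean = 3.
Difference = 0.8 − 3 = -2.2.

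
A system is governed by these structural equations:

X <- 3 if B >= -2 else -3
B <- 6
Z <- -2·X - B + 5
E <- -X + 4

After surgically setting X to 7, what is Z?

-15

Under do(X=7), the mechanism X <- 3 if B >= -2 else -3 is discarded; X is fixed at 7.
Z = -2·X - B + 5  [with X=7, B=6]  = -15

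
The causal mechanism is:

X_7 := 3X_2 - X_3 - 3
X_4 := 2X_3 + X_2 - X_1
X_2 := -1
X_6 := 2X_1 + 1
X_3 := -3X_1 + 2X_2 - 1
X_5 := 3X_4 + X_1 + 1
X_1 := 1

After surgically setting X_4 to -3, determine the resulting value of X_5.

-7

Intervening sets X_4 = -3 and removes its equation (X_4 := 2X_3 + X_2 - X_1).
X_5 = 3X_4 + X_1 + 1  [with X_4=-3, X_1=1]  = -7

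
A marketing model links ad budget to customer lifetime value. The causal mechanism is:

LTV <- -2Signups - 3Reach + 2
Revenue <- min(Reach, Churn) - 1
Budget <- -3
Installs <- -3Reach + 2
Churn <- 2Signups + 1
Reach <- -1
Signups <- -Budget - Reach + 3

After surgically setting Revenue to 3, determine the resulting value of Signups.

7

do(Revenue=3) replaces the equation Revenue <- min(Reach, Churn) - 1 with the constant Revenue = 3.
No directed path runs from Revenue to Signups, so Signups keeps its natural value.
Signups = -Budget - Reach + 3  [with Budget=-3, Reach=-1]  = 7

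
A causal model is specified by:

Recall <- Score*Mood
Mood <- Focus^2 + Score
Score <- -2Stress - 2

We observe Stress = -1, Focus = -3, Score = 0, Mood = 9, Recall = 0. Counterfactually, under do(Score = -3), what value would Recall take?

-18

do(Score=-3) replaces the equation Score <- -2Stress - 2 with the constant Score = -3.
Mood = Focus^2 + Score  [with Focus=-3, Score=-3]  = 6
Recall = Score*Mood  [with Score=-3, Mood=6]  = -18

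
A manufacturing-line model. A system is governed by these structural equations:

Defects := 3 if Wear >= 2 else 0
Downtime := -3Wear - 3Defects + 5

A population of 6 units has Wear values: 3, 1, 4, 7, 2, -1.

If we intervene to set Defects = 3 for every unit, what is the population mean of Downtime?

Every unit gets Defects=3 under the intervention. Downtime values become -13, -7, -16, -25, -10, -1; E[Downtime|do(Defects=3)] = -12.

-12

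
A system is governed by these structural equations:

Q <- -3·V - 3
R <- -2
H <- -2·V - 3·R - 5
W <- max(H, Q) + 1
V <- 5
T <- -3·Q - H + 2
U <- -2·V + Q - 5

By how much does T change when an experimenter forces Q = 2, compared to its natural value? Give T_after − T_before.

Under do(Q=2), the mechanism Q <- -3·V - 3 is discarded; Q is fixed at 2.
H = -2·V - 3·R - 5  [with V=5, R=-2]  = -9
T = -3·Q - H + 2  [with Q=2, H=-9]  = 5
Without intervention: H = -2·V - 3·R - 5  [with V=5, R=-2]  = -9; Q = -3·V - 3  [with V=5]  = -18; T = -3·Q - H + 2  [with Q=-18, H=-9]  = 65.
Change = 5 − 65 = -60.

-60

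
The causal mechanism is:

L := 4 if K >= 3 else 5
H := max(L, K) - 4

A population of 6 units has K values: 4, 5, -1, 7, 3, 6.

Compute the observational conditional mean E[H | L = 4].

1.2

Observing L=4 restricts to units where L's equation naturally yields 4: K ∈ {4, 5, 7, 3, 6}. In that subpopulation H = 0, 1, 3, 0, 2, mean 1.2.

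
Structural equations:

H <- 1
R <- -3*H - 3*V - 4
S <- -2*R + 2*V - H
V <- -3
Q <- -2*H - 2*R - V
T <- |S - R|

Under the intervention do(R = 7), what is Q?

The intervention breaks the incoming arrows to R: R <- -3*H - 3*V - 4 no longer applies, and R = 7.
Q = -2*H - 2*R - V  [with H=1, R=7, V=-3]  = -13

-13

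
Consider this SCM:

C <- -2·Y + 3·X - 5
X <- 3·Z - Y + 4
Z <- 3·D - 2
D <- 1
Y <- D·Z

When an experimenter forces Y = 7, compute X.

The intervention breaks the incoming arrows to Y: Y <- D·Z no longer applies, and Y = 7.
Z = 3·D - 2  [with D=1]  = 1
X = 3·Z - Y + 4  [with Z=1, Y=7]  = 0

0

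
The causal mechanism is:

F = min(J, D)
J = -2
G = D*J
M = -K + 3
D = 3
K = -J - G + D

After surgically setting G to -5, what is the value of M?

The intervention breaks the incoming arrows to G: G = D*J no longer applies, and G = -5.
K = -J - G + D  [with J=-2, G=-5, D=3]  = 10
M = -K + 3  [with K=10]  = -7

-7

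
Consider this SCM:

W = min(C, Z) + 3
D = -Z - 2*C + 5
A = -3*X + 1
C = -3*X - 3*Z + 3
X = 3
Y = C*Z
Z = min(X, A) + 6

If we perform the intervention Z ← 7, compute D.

52

The intervention breaks the incoming arrows to Z: Z = min(X, A) + 6 no longer applies, and Z = 7.
C = -3*X - 3*Z + 3  [with X=3, Z=7]  = -27
D = -Z - 2*C + 5  [with Z=7, C=-27]  = 52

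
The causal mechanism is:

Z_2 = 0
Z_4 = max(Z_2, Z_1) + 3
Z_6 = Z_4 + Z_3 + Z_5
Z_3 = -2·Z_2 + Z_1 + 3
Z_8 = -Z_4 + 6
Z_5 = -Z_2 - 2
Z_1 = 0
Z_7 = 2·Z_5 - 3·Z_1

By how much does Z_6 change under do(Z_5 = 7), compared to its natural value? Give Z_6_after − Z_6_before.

The intervention breaks the incoming arrows to Z_5: Z_5 = -Z_2 - 2 no longer applies, and Z_5 = 7.
Z_3 = -2·Z_2 + Z_1 + 3  [with Z_2=0, Z_1=0]  = 3
Z_4 = max(Z_2, Z_1) + 3  [with Z_2=0, Z_1=0]  = 3
Z_6 = Z_4 + Z_3 + Z_5  [with Z_4=3, Z_3=3, Z_5=7]  = 13
Without intervention: Z_3 = -2·Z_2 + Z_1 + 3  [with Z_2=0, Z_1=0]  = 3; Z_4 = max(Z_2, Z_1) + 3  [with Z_2=0, Z_1=0]  = 3; Z_5 = -Z_2 - 2  [with Z_2=0]  = -2; Z_6 = Z_4 + Z_3 + Z_5  [with Z_4=3, Z_3=3, Z_5=-2]  = 4.
Change = 13 − 4 = 9.

9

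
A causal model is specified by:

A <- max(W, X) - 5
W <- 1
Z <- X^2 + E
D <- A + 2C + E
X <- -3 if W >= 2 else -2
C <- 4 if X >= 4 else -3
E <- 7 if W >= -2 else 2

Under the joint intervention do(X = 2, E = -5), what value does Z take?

Setting X = 2, E = -5 by intervention discards those variables' equations.
Z = X^2 + E  [with X=2, E=-5]  = -1

-1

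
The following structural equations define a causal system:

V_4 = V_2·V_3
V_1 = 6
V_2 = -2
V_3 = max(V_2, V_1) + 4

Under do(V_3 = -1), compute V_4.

2

The intervention breaks the incoming arrows to V_3: V_3 = max(V_2, V_1) + 4 no longer applies, and V_3 = -1.
V_4 = V_2·V_3  [with V_2=-2, V_3=-1]  = 2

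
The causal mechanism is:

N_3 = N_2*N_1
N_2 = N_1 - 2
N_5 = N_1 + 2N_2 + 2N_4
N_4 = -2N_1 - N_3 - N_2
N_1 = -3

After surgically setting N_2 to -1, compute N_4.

Under do(N_2=-1), the mechanism N_2 = N_1 - 2 is discarded; N_2 is fixed at -1.
N_3 = N_2*N_1  [with N_2=-1, N_1=-3]  = 3
N_4 = -2N_1 - N_3 - N_2  [with N_1=-3, N_3=3, N_2=-1]  = 4

4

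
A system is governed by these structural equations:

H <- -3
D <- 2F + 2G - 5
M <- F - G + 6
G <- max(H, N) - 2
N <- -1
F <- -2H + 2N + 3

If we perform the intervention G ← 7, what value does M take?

6

The intervention breaks the incoming arrows to G: G <- max(H, N) - 2 no longer applies, and G = 7.
F = -2H + 2N + 3  [with H=-3, N=-1]  = 7
M = F - G + 6  [with F=7, G=7]  = 6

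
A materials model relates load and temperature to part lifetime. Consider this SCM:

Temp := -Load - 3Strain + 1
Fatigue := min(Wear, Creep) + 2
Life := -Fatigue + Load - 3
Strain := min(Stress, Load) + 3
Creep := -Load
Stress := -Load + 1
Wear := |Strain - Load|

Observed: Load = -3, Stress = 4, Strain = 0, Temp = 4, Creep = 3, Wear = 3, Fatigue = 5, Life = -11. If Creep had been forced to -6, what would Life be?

do(Creep=-6) replaces the equation Creep := -Load with the constant Creep = -6.
Stress = -Load + 1  [with Load=-3]  = 4
Strain = min(Stress, Load) + 3  [with Stress=4, Load=-3]  = 0
Wear = |Strain - Load|  [with Strain=0, Load=-3]  = 3
Fatigue = min(Wear, Creep) + 2  [with Wear=3, Creep=-6]  = -4
Life = -Fatigue + Load - 3  [with Fatigue=-4, Load=-3]  = -2

-2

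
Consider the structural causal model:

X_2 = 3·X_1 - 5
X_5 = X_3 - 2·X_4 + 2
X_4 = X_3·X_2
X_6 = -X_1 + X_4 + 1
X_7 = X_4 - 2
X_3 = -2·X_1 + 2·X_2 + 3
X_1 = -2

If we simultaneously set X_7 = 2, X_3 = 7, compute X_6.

-74

Setting X_7 = 2, X_3 = 7 by intervention discards those variables' equations.
X_2 = 3·X_1 - 5  [with X_1=-2]  = -11
X_4 = X_3·X_2  [with X_3=7, X_2=-11]  = -77
X_6 = -X_1 + X_4 + 1  [with X_1=-2, X_4=-77]  = -74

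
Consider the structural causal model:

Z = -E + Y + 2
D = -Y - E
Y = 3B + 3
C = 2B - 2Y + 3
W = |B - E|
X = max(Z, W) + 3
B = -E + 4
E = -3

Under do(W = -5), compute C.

-31

do(W=-5) replaces the equation W = |B - E| with the constant W = -5.
C is not downstream of the intervention, so its value is determined by the original equations.
B = -E + 4  [with E=-3]  = 7
Y = 3B + 3  [with B=7]  = 24
C = 2B - 2Y + 3  [with B=7, Y=24]  = -31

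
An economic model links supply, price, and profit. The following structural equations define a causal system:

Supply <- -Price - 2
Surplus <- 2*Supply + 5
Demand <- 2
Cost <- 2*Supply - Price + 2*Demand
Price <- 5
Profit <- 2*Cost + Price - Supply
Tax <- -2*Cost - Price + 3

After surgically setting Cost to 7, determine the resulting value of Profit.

26

Under do(Cost=7), the mechanism Cost <- 2*Supply - Price + 2*Demand is discarded; Cost is fixed at 7.
Supply = -Price - 2  [with Price=5]  = -7
Profit = 2*Cost + Price - Supply  [with Cost=7, Price=5, Supply=-7]  = 26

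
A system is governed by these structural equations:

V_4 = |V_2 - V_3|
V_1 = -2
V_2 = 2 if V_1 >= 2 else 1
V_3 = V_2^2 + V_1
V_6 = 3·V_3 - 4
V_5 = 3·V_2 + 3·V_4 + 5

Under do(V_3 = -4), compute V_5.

23

do(V_3=-4) replaces the equation V_3 = V_2^2 + V_1 with the constant V_3 = -4.
V_2 = 2 if V_1 >= 2 else 1  [with V_1=-2]  = 1
V_4 = |V_2 - V_3|  [with V_2=1, V_3=-4]  = 5
V_5 = 3·V_2 + 3·V_4 + 5  [with V_2=1, V_4=5]  = 23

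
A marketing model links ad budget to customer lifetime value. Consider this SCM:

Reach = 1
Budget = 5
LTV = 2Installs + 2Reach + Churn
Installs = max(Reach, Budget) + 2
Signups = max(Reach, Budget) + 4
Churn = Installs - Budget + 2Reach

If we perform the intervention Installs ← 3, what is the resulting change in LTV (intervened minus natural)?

The intervention breaks the incoming arrows to Installs: Installs = max(Reach, Budget) + 2 no longer applies, and Installs = 3.
Churn = Installs - Budget + 2Reach  [with Installs=3, Budget=5, Reach=1]  = 0
LTV = 2Installs + 2Reach + Churn  [with Installs=3, Reach=1, Churn=0]  = 8
Without intervention: Installs = max(Reach, Budget) + 2  [with Reach=1, Budget=5]  = 7; Churn = Installs - Budget + 2Reach  [with Installs=7, Budget=5, Reach=1]  = 4; LTV = 2Installs + 2Reach + Churn  [with Installs=7, Reach=1, Churn=4]  = 20.
Change = 8 − 20 = -12.

-12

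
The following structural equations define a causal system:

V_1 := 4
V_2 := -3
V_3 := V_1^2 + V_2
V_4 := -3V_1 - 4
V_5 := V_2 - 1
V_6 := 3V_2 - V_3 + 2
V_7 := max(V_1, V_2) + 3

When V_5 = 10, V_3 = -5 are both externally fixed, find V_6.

-2

The joint intervention fixes V_5 = 10, V_3 = -5, removing each variable's own equation.
V_6 = 3V_2 - V_3 + 2  [with V_2=-3, V_3=-5]  = -2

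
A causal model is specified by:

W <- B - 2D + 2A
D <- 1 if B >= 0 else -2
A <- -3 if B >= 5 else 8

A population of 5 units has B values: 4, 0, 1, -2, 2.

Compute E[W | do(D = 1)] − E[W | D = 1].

The intervention sets D=1 in all 5 units regardless of B. Recomputing W per unit gives 18, 14, 15, 12, 16; average 15.
Conditioning on D=1 selects the 4 unit(s) with B ∈ {4, 0, 1, 2}. Their W values: 18, 14, 15, 16. Mean = 15.75.
Difference = 15 − 15.75 = -0.75.

-0.75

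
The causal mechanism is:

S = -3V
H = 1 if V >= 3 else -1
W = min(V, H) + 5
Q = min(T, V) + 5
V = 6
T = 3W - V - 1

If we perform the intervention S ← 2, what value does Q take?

The intervention breaks the incoming arrows to S: S = -3V no longer applies, and S = 2.
Since Q is not a descendant of the intervened variable, it is unaffected.
H = 1 if V >= 3 else -1  [with V=6]  = 1
W = min(V, H) + 5  [with V=6, H=1]  = 6
T = 3W - V - 1  [with W=6, V=6]  = 11
Q = min(T, V) + 5  [with T=11, V=6]  = 11

11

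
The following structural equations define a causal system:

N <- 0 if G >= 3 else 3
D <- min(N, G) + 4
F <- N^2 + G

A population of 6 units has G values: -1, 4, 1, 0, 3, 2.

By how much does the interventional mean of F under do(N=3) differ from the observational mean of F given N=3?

The intervention sets N=3 in all 6 units regardless of G. Recomputing F per unit gives 8, 13, 10, 9, 12, 11; average 10.5.
Observing N=3 restricts to units where N's equation naturally yields 3: G ∈ {-1, 1, 0, 2}. In that subpopulation F = 8, 10, 9, 11, mean 9.5.
Difference = 10.5 − 9.5 = 1.

1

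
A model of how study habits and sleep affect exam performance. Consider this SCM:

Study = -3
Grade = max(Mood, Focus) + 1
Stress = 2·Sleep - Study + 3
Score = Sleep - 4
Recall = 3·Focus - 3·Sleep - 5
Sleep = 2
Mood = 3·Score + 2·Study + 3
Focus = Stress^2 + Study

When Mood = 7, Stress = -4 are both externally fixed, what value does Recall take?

28

Under do(Mood = 7, Stress = -4), each intervened variable's structural equation is replaced by its fixed value.
Focus = Stress^2 + Study  [with Stress=-4, Study=-3]  = 13
Recall = 3·Focus - 3·Sleep - 5  [with Focus=13, Sleep=2]  = 28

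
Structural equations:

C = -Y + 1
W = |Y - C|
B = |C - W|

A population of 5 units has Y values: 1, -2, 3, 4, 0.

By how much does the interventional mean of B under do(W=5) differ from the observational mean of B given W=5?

do(W=5) breaks W's dependence on Y. With W=5 fixed, B across the units is 5, 2, 7, 8, 4, mean 5.2.
Conditioning on W=5 selects the 2 unit(s) with Y ∈ {-2, 3}. Their B values: 2, 7. Mean = 4.5.
Difference = 5.2 − 4.5 = 0.7.

0.7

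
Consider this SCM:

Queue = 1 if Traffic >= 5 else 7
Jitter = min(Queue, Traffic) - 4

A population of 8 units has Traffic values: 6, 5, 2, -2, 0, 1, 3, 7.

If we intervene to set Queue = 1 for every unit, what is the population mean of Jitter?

-3.5

The intervention sets Queue=1 in all 8 units regardless of Traffic. Recomputing Jitter per unit gives -3, -3, -3, -6, -4, -3, -3, -3; average -3.5.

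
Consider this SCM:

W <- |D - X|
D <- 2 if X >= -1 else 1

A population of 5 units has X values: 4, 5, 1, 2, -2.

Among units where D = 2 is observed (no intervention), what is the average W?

Observing D=2 restricts to units where D's equation naturally yields 2: X ∈ {4, 5, 1, 2}. In that subpopulation W = 2, 3, 1, 0, mean 1.5.

1.5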